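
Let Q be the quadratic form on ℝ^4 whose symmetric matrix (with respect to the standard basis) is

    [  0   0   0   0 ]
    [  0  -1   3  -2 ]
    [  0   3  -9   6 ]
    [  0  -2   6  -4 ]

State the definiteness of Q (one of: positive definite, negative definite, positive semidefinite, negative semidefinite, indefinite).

Applying the same elementary operations to the rows and columns of A produces a congruent diagonal matrix with entries 0, -1, 0, 0.
That gives 1 negative, 3 zero pivots.
Hence Q is negative semidefinite.

negative semidefinite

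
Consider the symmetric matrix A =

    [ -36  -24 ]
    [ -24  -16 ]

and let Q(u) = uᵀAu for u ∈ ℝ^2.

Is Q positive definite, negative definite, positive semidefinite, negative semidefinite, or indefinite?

For the 2×2 matrix [[-36, -24], [-24, -16]]: det = -36·-16 − (-24)² = 0, trace = -52.
det = 0 so one eigenvalue is zero; the form is semidefinite with the sign of the trace.

negative semidefinite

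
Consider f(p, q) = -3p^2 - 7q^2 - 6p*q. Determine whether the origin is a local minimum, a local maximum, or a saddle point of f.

local maximum

The Hessian at the origin is H = [[-6, -6], [-6, -14]].
det H = -6·-14 − (-6)² = 48 > 0 and H[1,1] = -6 < 0, so H is negative definite.
Therefore the origin is a local maximum.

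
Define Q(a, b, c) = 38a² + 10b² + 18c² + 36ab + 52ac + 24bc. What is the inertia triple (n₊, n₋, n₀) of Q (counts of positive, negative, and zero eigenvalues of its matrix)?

(3, 0, 0)

The associated matrix is A = [[38, 18, 26], [18, 10, 12], [26, 12, 18]].
An LDLᵀ factorisation of A has diagonal entries 38, 28/19, 1/7.
That gives 3 positive pivots.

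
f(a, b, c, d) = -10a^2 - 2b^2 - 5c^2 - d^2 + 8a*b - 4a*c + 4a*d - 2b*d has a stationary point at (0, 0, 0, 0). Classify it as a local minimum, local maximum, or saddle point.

local maximum

The Hessian at the origin is H = [[-20, 8, -4, 4], [8, -4, 0, -2], [-4, 0, -10, 0], [4, -2, 0, -2]].
Applying the same elementary operations to the rows and columns of H produces a congruent diagonal matrix with entries -20, -4/5, -6, -1.
So there are 4 negative pivots.
H is negative definite, so the origin is a strict local maximum.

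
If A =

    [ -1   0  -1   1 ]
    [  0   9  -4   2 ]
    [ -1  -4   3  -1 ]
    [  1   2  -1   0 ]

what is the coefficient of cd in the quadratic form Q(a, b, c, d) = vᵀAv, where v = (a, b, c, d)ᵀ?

The coefficient of cd is A[3,4] + A[4,3] = 2·(-1) = -2.

-2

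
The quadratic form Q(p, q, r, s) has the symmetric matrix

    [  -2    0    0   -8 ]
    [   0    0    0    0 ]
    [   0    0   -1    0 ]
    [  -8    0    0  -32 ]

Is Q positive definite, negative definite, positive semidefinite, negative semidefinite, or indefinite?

Applying the same elementary operations to the rows and columns of A produces a congruent diagonal matrix with entries -2, 0, -1, 0.
Counting signs: 2 negative, 2 zero.
Hence Q is negative semidefinite.

negative semidefinite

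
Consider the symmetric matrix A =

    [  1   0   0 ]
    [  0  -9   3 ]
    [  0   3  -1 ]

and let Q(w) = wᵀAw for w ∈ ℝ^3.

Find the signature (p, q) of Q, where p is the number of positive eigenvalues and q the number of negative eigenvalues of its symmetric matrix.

Applying the same elementary operations to the rows and columns of A produces a congruent diagonal matrix with entries 1, -9, 0.
So there are 1 positive, 1 negative, 1 zero pivots.

(1, 1)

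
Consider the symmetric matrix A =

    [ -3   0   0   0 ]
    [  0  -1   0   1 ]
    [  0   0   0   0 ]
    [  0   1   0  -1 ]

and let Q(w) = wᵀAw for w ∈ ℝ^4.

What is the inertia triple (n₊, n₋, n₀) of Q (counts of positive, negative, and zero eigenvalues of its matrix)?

Row-reducing A symmetrically gives the diagonal entries -3, -1, 0, 0.
So there are 2 negative, 2 zero pivots.

(0, 2, 2)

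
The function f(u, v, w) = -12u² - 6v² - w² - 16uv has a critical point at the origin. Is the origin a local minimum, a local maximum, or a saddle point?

local maximum

The Hessian at the origin is H = [[-24, -16, 0], [-16, -12, 0], [0, 0, -2]].
Symmetric row and column elimination reduces H to a congruent diagonal form with pivots -24, -4/3, -2.
That gives 3 negative pivots.
H is negative definite, so the origin is a strict local maximum.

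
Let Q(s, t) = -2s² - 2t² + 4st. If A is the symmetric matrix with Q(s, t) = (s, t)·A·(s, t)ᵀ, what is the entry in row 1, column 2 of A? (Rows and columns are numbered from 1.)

2

The coefficient of s·t in Q is 4. For a symmetric A this equals A[1,2] + A[2,1] = 2·A[1,2].
So A[1,2] = 4/2 = 2.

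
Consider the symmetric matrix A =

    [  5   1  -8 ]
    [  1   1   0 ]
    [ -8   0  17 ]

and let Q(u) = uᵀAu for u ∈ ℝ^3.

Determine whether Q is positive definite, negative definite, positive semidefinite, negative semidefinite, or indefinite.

positive definite

Leading principal minors: Δ_1 = 5, Δ_2 = 4, Δ_3 = 4.
All leading principal minors are positive, so by Sylvester's criterion Q is positive definite.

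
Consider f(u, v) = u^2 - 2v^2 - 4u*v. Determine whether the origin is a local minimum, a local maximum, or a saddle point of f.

The Hessian at the origin is H = [[2, -4], [-4, -4]].
det H = 2·-4 − (-4)² = -24 < 0, so H is indefinite.
Therefore the origin is a saddle point.

saddle point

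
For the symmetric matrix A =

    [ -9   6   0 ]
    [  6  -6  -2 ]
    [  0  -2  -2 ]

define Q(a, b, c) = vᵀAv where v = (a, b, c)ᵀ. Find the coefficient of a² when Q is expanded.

The coefficient of a² is the diagonal entry A[1,1] = -9.

-9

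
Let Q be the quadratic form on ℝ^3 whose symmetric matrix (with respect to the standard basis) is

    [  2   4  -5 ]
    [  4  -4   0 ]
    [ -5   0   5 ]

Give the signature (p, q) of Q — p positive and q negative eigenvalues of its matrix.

Congruent diagonalization of A (simultaneous row and column reduction) yields pivots 2, -12, 5/6.
Counting signs: 2 positive, 1 negative.

(2, 1)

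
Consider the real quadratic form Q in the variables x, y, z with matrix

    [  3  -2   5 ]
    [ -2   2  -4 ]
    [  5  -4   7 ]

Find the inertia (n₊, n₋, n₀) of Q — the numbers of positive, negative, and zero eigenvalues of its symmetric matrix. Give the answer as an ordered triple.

(2, 1, 0)

Row-reducing A symmetrically gives the diagonal entries 3, 2/3, -2.
Counting signs: 2 positive, 1 negative.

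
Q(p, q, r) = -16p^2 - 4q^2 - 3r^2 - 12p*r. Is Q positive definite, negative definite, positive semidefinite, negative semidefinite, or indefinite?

negative definite

The symmetric matrix of Q is A = [[-16, 0, -6], [0, -4, 0], [-6, 0, -3]].
Leading principal minors: Δ_1 = -16, Δ_2 = 64, Δ_3 = -48.
The signs alternate starting with Δ_1 < 0, so by Sylvester's criterion Q is negative definite.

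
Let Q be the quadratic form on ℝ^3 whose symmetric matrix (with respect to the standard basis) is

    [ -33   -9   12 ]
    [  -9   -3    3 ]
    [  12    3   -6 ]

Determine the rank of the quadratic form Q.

3

Applying the same elementary operations to the rows and columns of A produces a congruent diagonal matrix with entries -33, -6/11, -3/2.
Counting signs: 3 negative.
The rank is the number of nonzero pivots: 3.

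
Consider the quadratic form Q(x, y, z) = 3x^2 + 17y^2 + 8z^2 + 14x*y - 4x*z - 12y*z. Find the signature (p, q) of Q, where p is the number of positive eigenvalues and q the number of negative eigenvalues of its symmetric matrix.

(3, 0)

The symmetric matrix is A = [[3, 7, -2], [7, 17, -6], [-2, -6, 8]].
Applying the same elementary operations to the rows and columns of A produces a congruent diagonal matrix with entries 3, 2/3, 4.
Counting signs: 3 positive.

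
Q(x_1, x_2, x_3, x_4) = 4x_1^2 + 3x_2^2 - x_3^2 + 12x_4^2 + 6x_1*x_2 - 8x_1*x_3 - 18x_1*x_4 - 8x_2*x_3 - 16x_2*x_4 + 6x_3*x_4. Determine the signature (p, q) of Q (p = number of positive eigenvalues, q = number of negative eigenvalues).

Write A = [[4, 3, -4, -9], [3, 3, -4, -8], [-4, -4, -1, 3], [-9, -8, 3, 12]].
Applying the same elementary operations to the rows and columns of A produces a congruent diagonal matrix with entries 4, 3/4, -19/3, -20/19.
That gives 2 positive, 2 negative pivots.

(2, 2)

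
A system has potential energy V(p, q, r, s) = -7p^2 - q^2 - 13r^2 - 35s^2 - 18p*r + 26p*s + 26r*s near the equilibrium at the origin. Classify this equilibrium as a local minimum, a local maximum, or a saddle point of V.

The Hessian at the origin is H = [[-14, 0, -18, 26], [0, -2, 0, 0], [-18, 0, -26, 26], [26, 0, 26, -70]].
An LDLᵀ factorisation of H has diagonal entries -14, -2, -20/7, -12/5.
So there are 4 negative pivots.
H is negative definite, so the origin is a strict local maximum.

local maximum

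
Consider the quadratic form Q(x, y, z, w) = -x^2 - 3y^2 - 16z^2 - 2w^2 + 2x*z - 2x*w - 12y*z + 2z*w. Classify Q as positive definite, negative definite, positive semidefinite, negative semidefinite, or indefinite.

The symmetric matrix of Q is A = [[-1, 0, 1, -1], [0, -3, -6, 0], [1, -6, -16, 1], [-1, 0, 1, -2]].
Leading principal minors: Δ_1 = -1, Δ_2 = 3, Δ_3 = -9, Δ_4 = 9.
The signs alternate starting with Δ_1 < 0, so by Sylvester's criterion Q is negative definite.

negative definite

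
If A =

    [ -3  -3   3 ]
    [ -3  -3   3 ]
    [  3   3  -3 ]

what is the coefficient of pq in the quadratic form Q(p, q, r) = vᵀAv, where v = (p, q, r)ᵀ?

-6

The coefficient of pq is A[1,2] + A[2,1] = 2·(-3) = -6.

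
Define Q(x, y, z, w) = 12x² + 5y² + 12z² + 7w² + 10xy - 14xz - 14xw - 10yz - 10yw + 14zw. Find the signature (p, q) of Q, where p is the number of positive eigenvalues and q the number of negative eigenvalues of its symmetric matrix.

(4, 0)

Write A = [[12, 5, -7, -7], [5, 5, -5, -5], [-7, -5, 12, 7], [-7, -5, 7, 7]].
Symmetric row and column elimination reduces A to a congruent diagonal form with pivots 12, 35/12, 45/7, 10/9.
That gives 4 positive pivots.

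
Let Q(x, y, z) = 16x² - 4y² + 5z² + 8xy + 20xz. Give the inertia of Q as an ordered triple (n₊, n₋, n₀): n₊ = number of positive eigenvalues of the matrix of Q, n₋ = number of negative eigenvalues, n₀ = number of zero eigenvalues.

(1, 1, 1)

The associated matrix is A = [[16, 4, 10], [4, -4, 0], [10, 0, 5]].
Applying the same elementary operations to the rows and columns of A produces a congruent diagonal matrix with entries 16, -5, 0.
So there are 1 positive, 1 negative, 1 zero pivots.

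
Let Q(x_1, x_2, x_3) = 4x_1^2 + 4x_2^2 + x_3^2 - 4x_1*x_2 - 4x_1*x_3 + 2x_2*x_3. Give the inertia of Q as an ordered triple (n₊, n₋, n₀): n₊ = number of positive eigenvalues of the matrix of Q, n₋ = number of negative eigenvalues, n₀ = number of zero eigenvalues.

The associated matrix is A = [[4, -2, -2], [-2, 4, 1], [-2, 1, 1]].
Applying the same elementary operations to the rows and columns of A produces a congruent diagonal matrix with entries 4, 3, 0.
That gives 2 positive, 1 zero pivots.

(2, 0, 1)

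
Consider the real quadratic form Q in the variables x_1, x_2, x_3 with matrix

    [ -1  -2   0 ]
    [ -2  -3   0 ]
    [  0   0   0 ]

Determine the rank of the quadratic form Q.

2

Row-reducing A symmetrically gives the diagonal entries -1, 1, 0.
That gives 1 positive, 1 negative, 1 zero pivots.
The rank is the number of nonzero pivots: 2.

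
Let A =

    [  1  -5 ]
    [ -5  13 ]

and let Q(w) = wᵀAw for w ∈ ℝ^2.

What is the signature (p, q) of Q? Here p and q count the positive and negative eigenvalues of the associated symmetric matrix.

An LDLᵀ factorisation of A has diagonal entries 1, -12.
That gives 1 positive, 1 negative pivots.

(1, 1)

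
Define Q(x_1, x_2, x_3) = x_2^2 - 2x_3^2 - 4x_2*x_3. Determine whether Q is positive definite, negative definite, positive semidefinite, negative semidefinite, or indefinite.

The symmetric matrix is A = [[0, 0, 0], [0, 1, -2], [0, -2, -2]].
Applying the same elementary operations to the rows and columns of A produces a congruent diagonal matrix with entries 0, 1, -6.
That gives 1 positive, 1 negative, 1 zero pivots.
Hence Q is indefinite.

indefinite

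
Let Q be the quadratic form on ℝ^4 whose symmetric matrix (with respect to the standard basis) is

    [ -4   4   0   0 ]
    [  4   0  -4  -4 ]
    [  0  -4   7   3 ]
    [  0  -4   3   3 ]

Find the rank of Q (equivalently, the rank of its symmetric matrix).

4

Congruent diagonalization of A (simultaneous row and column reduction) yields pivots -4, 4, 3, -4/3.
Counting signs: 2 positive, 2 negative.
The rank is the number of nonzero pivots: 4.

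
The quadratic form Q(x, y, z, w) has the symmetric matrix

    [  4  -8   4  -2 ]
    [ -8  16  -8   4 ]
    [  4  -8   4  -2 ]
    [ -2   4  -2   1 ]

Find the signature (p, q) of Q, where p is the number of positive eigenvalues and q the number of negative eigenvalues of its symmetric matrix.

Symmetric row and column elimination reduces A to a congruent diagonal form with pivots 4, 0, 0, 0.
So there are 1 positive, 3 zero pivots.

(1, 0)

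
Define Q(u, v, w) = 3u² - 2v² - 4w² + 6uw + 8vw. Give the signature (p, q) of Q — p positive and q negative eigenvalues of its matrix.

Write A = [[3, 0, 3], [0, -2, 4], [3, 4, -4]].
Congruent diagonalization of A (simultaneous row and column reduction) yields pivots 3, -2, 1.
That gives 2 positive, 1 negative pivots.

(2, 1)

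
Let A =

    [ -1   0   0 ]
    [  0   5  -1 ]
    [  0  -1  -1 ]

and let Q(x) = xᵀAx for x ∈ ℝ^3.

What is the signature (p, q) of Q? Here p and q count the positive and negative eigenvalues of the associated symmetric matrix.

(1, 2)

Symmetric row and column elimination reduces A to a congruent diagonal form with pivots -1, 5, -6/5.
Counting signs: 1 positive, 2 negative.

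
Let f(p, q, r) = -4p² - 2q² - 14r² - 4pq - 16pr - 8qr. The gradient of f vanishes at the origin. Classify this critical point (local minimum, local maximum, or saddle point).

saddle point

The Hessian at the origin is H = [[-8, -4, -16], [-4, -4, -8], [-16, -8, -28]].
Congruent diagonalization of H (simultaneous row and column reduction) yields pivots -8, -2, 4.
So there are 1 positive, 2 negative pivots.
H is indefinite, so the origin is a saddle point.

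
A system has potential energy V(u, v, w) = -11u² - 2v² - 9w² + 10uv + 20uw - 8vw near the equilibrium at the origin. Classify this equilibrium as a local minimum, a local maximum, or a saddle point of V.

The Hessian at the origin is H = [[-22, 10, 20], [10, -4, -8], [20, -8, -18]].
Congruent diagonalization of H (simultaneous row and column reduction) yields pivots -22, 6/11, -2.
Counting signs: 1 positive, 2 negative.
H is indefinite, so the origin is a saddle point.

saddle point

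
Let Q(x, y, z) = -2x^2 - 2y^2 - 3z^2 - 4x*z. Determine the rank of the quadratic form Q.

3

The associated matrix is A = [[-2, 0, -2], [0, -2, 0], [-2, 0, -3]].
Row-reducing A symmetrically gives the diagonal entries -2, -2, -1.
Counting signs: 3 negative.
The rank is the number of nonzero pivots: 3.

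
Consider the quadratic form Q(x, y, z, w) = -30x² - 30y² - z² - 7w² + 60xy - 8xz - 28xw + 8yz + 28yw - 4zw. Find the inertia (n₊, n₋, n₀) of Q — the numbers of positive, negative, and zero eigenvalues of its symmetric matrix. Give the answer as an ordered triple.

(0, 3, 1)

The associated matrix is A = [[-30, 30, -4, -14], [30, -30, 4, 14], [-4, 4, -1, -2], [-14, 14, -2, -7]].
Row-reducing A symmetrically gives the diagonal entries -30, 0, -7/15, -3/7.
That gives 3 negative, 1 zero pivots.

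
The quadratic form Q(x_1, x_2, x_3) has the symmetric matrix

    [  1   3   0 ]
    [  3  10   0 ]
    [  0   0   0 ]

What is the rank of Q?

Congruent diagonalization of A (simultaneous row and column reduction) yields pivots 1, 1, 0.
That gives 2 positive, 1 zero pivots.
The rank is the number of nonzero pivots: 2.

2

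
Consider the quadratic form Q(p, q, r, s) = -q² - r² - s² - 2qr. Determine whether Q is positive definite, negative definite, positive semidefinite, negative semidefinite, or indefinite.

negative semidefinite

The symmetric matrix is A = [[0, 0, 0, 0], [0, -1, -1, 0], [0, -1, -1, 0], [0, 0, 0, -1]].
Row-reducing A symmetrically gives the diagonal entries 0, -1, 0, -1.
Counting signs: 2 negative, 2 zero.
Hence Q is negative semidefinite.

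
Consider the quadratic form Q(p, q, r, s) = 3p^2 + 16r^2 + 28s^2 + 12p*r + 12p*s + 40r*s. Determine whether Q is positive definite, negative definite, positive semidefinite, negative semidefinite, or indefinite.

The symmetric matrix is A = [[3, 0, 6, 6], [0, 0, 0, 0], [6, 0, 16, 20], [6, 0, 20, 28]].
Applying the same elementary operations to the rows and columns of A produces a congruent diagonal matrix with entries 3, 0, 4, 0.
That gives 2 positive, 2 zero pivots.
Hence Q is positive semidefinite.

positive semidefinite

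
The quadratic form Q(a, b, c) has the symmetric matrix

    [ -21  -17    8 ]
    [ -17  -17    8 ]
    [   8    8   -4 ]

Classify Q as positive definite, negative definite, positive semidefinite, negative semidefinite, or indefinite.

Applying the same elementary operations to the rows and columns of A produces a congruent diagonal matrix with entries -21, -68/21, -4/17.
Counting signs: 3 negative.
Hence Q is negative definite.

negative definite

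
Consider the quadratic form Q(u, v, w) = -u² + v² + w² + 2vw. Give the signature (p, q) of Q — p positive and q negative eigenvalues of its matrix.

(1, 1)

Write A = [[-1, 0, 0], [0, 1, 1], [0, 1, 1]].
Applying the same elementary operations to the rows and columns of A produces a congruent diagonal matrix with entries -1, 1, 0.
So there are 1 positive, 1 negative, 1 zero pivots.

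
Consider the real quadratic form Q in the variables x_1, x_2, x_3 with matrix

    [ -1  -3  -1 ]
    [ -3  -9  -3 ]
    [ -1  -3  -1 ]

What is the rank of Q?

Congruent diagonalization of A (simultaneous row and column reduction) yields pivots -1, 0, 0.
That gives 1 negative, 2 zero pivots.
The rank is the number of nonzero pivots: 1.

1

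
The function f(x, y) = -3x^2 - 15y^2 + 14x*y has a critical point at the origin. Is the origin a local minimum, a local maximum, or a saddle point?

saddle point

The Hessian at the origin is H = [[-6, 14], [14, -30]].
det H = -6·-30 − (14)² = -16 < 0, so H is indefinite.
Therefore the origin is a saddle point.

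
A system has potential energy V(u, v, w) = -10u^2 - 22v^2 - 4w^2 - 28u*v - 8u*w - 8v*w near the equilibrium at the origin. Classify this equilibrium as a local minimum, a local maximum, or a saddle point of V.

The Hessian at the origin is H = [[-20, -28, -8], [-28, -44, -8], [-8, -8, -8]].
An LDLᵀ factorisation of H has diagonal entries -20, -24/5, -8/3.
So there are 3 negative pivots.
H is negative definite, so the origin is a strict local maximum.

local maximum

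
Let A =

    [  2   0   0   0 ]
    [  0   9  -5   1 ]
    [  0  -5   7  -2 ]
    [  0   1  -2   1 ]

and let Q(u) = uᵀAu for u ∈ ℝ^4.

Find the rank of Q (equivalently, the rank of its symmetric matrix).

An LDLᵀ factorisation of A has diagonal entries 2, 9, 38/9, 15/38.
So there are 4 positive pivots.
The rank is the number of nonzero pivots: 4.

4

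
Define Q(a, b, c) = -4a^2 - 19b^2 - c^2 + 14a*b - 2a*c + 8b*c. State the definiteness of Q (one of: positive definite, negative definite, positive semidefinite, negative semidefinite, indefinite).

negative semidefinite

Write A = [[-4, 7, -1], [7, -19, 4], [-1, 4, -1]].
Congruent diagonalization of A (simultaneous row and column reduction) yields pivots -4, -27/4, 0.
So there are 2 negative, 1 zero pivots.
Hence Q is negative semidefinite.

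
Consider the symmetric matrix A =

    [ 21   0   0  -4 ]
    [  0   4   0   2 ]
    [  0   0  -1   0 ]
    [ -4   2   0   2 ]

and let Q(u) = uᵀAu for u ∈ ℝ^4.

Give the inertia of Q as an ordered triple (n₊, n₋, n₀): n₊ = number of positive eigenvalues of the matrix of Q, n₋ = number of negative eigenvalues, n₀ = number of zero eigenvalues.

(3, 1, 0)

Congruent diagonalization of A (simultaneous row and column reduction) yields pivots 21, 4, -1, 5/21.
Counting signs: 3 positive, 1 negative.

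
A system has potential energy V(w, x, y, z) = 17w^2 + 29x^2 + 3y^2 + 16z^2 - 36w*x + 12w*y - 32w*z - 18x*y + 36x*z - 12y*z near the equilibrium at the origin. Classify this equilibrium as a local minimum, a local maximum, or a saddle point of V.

local minimum

The Hessian at the origin is H = [[34, -36, 12, -32], [-36, 58, -18, 36], [12, -18, 6, -12], [-32, 36, -12, 32]].
Applying the same elementary operations to the rows and columns of H produces a congruent diagonal matrix with entries 34, 338/17, 60/169, 8/5.
So there are 4 positive pivots.
H is positive definite, so the origin is a strict local minimum.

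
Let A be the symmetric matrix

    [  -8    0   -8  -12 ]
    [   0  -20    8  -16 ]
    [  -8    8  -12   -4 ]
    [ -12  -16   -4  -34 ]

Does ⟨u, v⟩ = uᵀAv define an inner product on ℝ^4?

Applying the same elementary operations to the rows and columns of A produces a congruent diagonal matrix with entries -8, -20, -4/5, 0.
So there are 3 negative, 1 zero pivots.
Hence Q is negative semidefinite.
⟨·,·⟩ is an inner product exactly when A is positive definite.

no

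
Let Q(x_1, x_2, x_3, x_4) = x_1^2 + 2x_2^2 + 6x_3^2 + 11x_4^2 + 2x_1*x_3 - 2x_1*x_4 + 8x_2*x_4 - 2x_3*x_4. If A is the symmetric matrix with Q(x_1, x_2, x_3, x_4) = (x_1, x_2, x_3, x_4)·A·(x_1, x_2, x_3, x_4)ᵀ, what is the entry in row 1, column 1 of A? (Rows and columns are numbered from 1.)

1

The coefficient of x_1^2 in Q is 1, and that is exactly A[1,1].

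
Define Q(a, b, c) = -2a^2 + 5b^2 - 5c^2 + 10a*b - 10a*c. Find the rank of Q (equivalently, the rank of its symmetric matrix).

The associated matrix is A = [[-2, 5, -5], [5, 5, 0], [-5, 0, -5]].
Row-reducing A symmetrically gives the diagonal entries -2, 35/2, -10/7.
So there are 1 positive, 2 negative pivots.
The rank is the number of nonzero pivots: 3.

3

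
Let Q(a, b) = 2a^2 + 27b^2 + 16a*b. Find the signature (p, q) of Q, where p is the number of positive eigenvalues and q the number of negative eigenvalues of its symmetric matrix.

(1, 1)

The associated matrix is A = [[2, 8], [8, 27]].
Row-reducing A symmetrically gives the diagonal entries 2, -5.
That gives 1 positive, 1 negative pivots.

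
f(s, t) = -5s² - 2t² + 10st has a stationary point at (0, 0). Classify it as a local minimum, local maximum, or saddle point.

saddle point

The Hessian at the origin is H = [[-10, 10], [10, -4]].
det H = -10·-4 − (10)² = -60 < 0, so H is indefinite.
Therefore the origin is a saddle point.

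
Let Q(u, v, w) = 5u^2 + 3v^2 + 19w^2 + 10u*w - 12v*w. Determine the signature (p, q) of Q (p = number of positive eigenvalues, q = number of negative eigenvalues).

The symmetric matrix is A = [[5, 0, 5], [0, 3, -6], [5, -6, 19]].
Symmetric row and column elimination reduces A to a congruent diagonal form with pivots 5, 3, 2.
So there are 3 positive pivots.

(3, 0)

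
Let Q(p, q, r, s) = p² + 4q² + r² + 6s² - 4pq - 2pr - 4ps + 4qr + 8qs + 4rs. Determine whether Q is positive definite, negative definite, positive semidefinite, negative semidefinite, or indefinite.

positive semidefinite

Write A = [[1, -2, -1, -2], [-2, 4, 2, 4], [-1, 2, 1, 2], [-2, 4, 2, 6]].
Symmetric row and column elimination reduces A to a congruent diagonal form with pivots 1, 0, 0, 2.
So there are 2 positive, 2 zero pivots.
Hence Q is positive semidefinite.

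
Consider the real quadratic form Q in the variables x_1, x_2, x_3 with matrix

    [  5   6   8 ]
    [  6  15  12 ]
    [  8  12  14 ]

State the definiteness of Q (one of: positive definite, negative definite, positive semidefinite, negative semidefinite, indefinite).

Leading principal minors: Δ_1 = 5, Δ_2 = 39, Δ_3 = 18.
All leading principal minors are positive, so by Sylvester's criterion Q is positive definite.

positive definite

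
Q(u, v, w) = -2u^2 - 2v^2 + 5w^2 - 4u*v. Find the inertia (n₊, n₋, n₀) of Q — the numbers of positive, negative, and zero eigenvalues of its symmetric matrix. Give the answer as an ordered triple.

(1, 1, 1)

The associated matrix is A = [[-2, -2, 0], [-2, -2, 0], [0, 0, 5]].
Row-reducing A symmetrically gives the diagonal entries -2, 0, 5.
That gives 1 positive, 1 negative, 1 zero pivots.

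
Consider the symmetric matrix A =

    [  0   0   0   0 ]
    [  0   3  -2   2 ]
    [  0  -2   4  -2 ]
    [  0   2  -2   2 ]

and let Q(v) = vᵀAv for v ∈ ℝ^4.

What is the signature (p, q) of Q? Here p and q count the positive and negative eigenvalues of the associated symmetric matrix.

(3, 0)

Congruent diagonalization of A (simultaneous row and column reduction) yields pivots 0, 3, 8/3, 1/2.
That gives 3 positive, 1 zero pivots.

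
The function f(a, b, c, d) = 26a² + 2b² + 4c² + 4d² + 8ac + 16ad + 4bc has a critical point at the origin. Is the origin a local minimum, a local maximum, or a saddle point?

local minimum

The Hessian at the origin is H = [[52, 0, 8, 16], [0, 4, 4, 0], [8, 4, 8, 0], [16, 0, 0, 8]].
Applying the same elementary operations to the rows and columns of H produces a congruent diagonal matrix with entries 52, 4, 36/13, 8/9.
That gives 4 positive pivots.
H is positive definite, so the origin is a strict local minimum.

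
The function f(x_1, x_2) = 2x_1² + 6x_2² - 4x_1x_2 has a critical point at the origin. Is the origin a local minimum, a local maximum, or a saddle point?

The Hessian at the origin is H = [[4, -4], [-4, 12]].
det H = 4·12 − (-4)² = 32 > 0 and H[1,1] = 4 > 0, so H is positive definite.
Therefore the origin is a local minimum.

local minimum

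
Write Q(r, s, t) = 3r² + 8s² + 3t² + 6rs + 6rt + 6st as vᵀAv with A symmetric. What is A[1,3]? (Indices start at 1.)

The coefficient of r·t in Q is 6. For a symmetric A this equals A[1,3] + A[3,1] = 2·A[1,3].
So A[1,3] = 6/2 = 3.

3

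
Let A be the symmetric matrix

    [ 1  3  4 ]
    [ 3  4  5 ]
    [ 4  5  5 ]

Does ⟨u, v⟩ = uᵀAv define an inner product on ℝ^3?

Applying the same elementary operations to the rows and columns of A produces a congruent diagonal matrix with entries 1, -5, -6/5.
So there are 1 positive, 2 negative pivots.
Hence Q is indefinite.
⟨·,·⟩ is an inner product exactly when A is positive definite.

no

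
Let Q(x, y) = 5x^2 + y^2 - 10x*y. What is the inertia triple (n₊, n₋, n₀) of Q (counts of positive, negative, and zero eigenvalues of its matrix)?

(1, 1, 0)

The symmetric matrix is A = [[5, -5], [-5, 1]].
Applying the same elementary operations to the rows and columns of A produces a congruent diagonal matrix with entries 5, -4.
So there are 1 positive, 1 negative pivots.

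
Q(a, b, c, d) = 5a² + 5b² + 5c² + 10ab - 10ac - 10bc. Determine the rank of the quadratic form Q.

The associated matrix is A = [[5, 5, -5, 0], [5, 5, -5, 0], [-5, -5, 5, 0], [0, 0, 0, 0]].
Symmetric row and column elimination reduces A to a congruent diagonal form with pivots 5, 0, 0, 0.
So there are 1 positive, 3 zero pivots.
The rank is the number of nonzero pivots: 1.

1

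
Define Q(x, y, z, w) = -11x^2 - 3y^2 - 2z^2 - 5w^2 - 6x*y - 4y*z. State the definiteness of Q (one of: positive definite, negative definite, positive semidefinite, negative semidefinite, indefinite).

The symmetric matrix of Q is A = [[-11, -3, 0, 0], [-3, -3, -2, 0], [0, -2, -2, 0], [0, 0, 0, -5]].
Leading principal minors: Δ_1 = -11, Δ_2 = 24, Δ_3 = -4, Δ_4 = 20.
The signs alternate starting with Δ_1 < 0, so by Sylvester's criterion Q is negative definite.

negative definite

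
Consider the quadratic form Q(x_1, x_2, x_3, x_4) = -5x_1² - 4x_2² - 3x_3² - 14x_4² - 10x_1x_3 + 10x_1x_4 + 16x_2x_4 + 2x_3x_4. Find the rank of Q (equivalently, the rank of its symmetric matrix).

4

The symmetric matrix is A = [[-5, 0, -5, 5], [0, -4, 0, 8], [-5, 0, -3, 1], [5, 8, 1, -14]].
Row-reducing A symmetrically gives the diagonal entries -5, -4, 2, -1.
So there are 1 positive, 3 negative pivots.
The rank is the number of nonzero pivots: 4.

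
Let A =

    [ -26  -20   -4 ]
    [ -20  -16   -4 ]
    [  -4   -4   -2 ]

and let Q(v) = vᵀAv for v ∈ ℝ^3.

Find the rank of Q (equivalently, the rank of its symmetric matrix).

Applying the same elementary operations to the rows and columns of A produces a congruent diagonal matrix with entries -26, -8/13, 0.
Counting signs: 2 negative, 1 zero.
The rank is the number of nonzero pivots: 2.

2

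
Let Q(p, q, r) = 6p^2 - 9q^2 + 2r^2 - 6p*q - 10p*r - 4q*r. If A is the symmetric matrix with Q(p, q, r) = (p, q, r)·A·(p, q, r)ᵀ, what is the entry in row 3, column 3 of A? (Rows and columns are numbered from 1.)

2

The coefficient of r^2 in Q is 2, and that is exactly A[3,3].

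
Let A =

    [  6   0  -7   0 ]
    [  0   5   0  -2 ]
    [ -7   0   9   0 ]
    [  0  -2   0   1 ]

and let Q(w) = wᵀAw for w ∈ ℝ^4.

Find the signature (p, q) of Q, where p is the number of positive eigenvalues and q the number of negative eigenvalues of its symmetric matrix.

(4, 0)

Row-reducing A symmetrically gives the diagonal entries 6, 5, 5/6, 1/5.
That gives 4 positive pivots.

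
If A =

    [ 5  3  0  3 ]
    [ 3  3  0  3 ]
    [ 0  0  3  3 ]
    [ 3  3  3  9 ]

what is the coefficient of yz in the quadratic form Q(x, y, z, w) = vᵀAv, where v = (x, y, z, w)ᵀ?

0

The coefficient of yz is A[2,3] + A[3,2] = 2·0 = 0.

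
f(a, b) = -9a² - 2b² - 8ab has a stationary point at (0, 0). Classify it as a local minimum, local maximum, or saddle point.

local maximum

The Hessian at the origin is H = [[-18, -8], [-8, -4]].
det H = -18·-4 − (-8)² = 8 > 0 and H[1,1] = -18 < 0, so H is negative definite.
Therefore the origin is a local maximum.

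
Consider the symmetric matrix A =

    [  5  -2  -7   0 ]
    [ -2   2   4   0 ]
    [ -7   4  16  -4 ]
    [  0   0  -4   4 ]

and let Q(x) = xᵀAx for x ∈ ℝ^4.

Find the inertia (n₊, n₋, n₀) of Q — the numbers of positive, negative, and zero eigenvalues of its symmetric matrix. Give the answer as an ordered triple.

Congruent diagonalization of A (simultaneous row and column reduction) yields pivots 5, 6/5, 5, 4/5.
That gives 4 positive pivots.

(4, 0, 0)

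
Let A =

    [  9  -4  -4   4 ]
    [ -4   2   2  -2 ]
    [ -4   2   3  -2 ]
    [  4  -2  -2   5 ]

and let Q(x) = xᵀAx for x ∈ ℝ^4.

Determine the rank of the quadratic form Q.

4

Row-reducing A symmetrically gives the diagonal entries 9, 2/9, 1, 3.
So there are 4 positive pivots.
The rank is the number of nonzero pivots: 4.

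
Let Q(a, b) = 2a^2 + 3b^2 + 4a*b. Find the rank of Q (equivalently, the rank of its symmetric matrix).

Write A = [[2, 2], [2, 3]].
Applying the same elementary operations to the rows and columns of A produces a congruent diagonal matrix with entries 2, 1.
So there are 2 positive pivots.
The rank is the number of nonzero pivots: 2.

2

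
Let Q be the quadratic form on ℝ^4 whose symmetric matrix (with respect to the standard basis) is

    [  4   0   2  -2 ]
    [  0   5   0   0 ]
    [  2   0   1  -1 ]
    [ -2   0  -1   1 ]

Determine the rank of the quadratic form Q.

Congruent diagonalization of A (simultaneous row and column reduction) yields pivots 4, 5, 0, 0.
So there are 2 positive, 2 zero pivots.
The rank is the number of nonzero pivots: 2.

2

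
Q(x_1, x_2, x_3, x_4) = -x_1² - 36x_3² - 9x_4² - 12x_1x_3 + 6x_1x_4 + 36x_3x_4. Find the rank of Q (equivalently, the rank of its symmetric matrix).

The symmetric matrix is A = [[-1, 0, -6, 3], [0, 0, 0, 0], [-6, 0, -36, 18], [3, 0, 18, -9]].
Row-reducing A symmetrically gives the diagonal entries -1, 0, 0, 0.
Counting signs: 1 negative, 3 zero.
The rank is the number of nonzero pivots: 1.

1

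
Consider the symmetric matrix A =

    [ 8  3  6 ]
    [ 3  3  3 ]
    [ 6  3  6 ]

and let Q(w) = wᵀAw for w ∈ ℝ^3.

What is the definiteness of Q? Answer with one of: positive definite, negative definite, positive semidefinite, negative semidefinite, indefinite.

Row-reducing A symmetrically gives the diagonal entries 8, 15/8, 6/5.
That gives 3 positive pivots.
Hence Q is positive definite.

positive definite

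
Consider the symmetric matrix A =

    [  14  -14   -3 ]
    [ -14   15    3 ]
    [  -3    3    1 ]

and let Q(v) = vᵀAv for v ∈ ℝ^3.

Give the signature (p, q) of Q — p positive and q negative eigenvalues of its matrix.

Applying the same elementary operations to the rows and columns of A produces a congruent diagonal matrix with entries 14, 1, 5/14.
That gives 3 positive pivots.

(3, 0)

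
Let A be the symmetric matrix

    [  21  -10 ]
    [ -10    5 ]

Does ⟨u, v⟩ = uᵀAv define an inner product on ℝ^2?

For the 2×2 matrix [[21, -10], [-10, 5]]: det = 21·5 − (-10)² = 5, trace = 26.
det > 0 so both eigenvalues share the sign of the trace; trace = 26 > 0 ⇒ both positive.
⟨·,·⟩ is an inner product exactly when A is positive definite.

yes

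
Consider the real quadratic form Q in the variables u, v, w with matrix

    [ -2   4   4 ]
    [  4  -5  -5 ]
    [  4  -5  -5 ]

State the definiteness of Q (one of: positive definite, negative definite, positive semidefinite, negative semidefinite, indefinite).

Applying the same elementary operations to the rows and columns of A produces a congruent diagonal matrix with entries -2, 3, 0.
That gives 1 positive, 1 negative, 1 zero pivots.
Hence Q is indefinite.

indefinite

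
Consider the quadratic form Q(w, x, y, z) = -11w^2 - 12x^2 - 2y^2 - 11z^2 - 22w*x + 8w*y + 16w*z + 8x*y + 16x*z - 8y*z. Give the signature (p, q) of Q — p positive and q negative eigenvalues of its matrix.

(0, 4)

The associated matrix is A = [[-11, -11, 4, 8], [-11, -12, 4, 8], [4, 4, -2, -4], [8, 8, -4, -11]].
An LDLᵀ factorisation of A has diagonal entries -11, -1, -6/11, -3.
So there are 4 negative pivots.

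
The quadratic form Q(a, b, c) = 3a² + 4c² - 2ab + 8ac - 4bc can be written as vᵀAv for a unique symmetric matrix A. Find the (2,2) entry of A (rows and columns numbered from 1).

0

The coefficient of b² in Q is 0, and that is exactly A[2,2].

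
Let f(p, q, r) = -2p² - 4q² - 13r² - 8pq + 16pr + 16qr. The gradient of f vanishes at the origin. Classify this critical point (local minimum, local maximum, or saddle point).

The Hessian at the origin is H = [[-4, -8, 16], [-8, -8, 16], [16, 16, -26]].
Applying the same elementary operations to the rows and columns of H produces a congruent diagonal matrix with entries -4, 8, 6.
That gives 2 positive, 1 negative pivots.
H is indefinite, so the origin is a saddle point.

saddle point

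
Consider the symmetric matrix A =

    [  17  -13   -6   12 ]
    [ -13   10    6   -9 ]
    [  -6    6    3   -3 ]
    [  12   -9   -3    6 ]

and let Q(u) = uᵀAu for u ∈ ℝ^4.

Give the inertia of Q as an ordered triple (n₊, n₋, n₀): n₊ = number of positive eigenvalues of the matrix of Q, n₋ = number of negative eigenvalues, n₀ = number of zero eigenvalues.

(2, 2, 0)

Applying the same elementary operations to the rows and columns of A produces a congruent diagonal matrix with entries 17, 1/17, -33, -30/11.
That gives 2 positive, 2 negative pivots.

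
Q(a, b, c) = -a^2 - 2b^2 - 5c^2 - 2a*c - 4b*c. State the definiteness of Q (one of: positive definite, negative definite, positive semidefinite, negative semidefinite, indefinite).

The symmetric matrix of Q is A = [[-1, 0, -1], [0, -2, -2], [-1, -2, -5]].
Leading principal minors: Δ_1 = -1, Δ_2 = 2, Δ_3 = -4.
The signs alternate starting with Δ_1 < 0, so by Sylvester's criterion Q is negative definite.

negative definite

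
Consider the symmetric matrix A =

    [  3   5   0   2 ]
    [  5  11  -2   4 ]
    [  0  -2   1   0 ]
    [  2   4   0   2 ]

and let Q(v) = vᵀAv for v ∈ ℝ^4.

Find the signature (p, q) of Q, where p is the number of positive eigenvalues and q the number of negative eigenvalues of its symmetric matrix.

(3, 1)

Row-reducing A symmetrically gives the diagonal entries 3, 8/3, -1/2, 1.
So there are 3 positive, 1 negative pivots.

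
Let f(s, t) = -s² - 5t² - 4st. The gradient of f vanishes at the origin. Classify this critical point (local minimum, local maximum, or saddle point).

local maximum

The Hessian at the origin is H = [[-2, -4], [-4, -10]].
det H = -2·-10 − (-4)² = 4 > 0 and H[1,1] = -2 < 0, so H is negative definite.
Therefore the origin is a local maximum.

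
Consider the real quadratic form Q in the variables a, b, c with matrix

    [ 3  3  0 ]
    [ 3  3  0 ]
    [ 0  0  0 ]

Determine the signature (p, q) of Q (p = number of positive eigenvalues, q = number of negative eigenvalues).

(1, 0)

Congruent diagonalization of A (simultaneous row and column reduction) yields pivots 3, 0, 0.
Counting signs: 1 positive, 2 zero.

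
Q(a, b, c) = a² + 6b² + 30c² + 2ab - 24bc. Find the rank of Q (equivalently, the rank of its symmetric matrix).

The associated matrix is A = [[1, 1, 0], [1, 6, -12], [0, -12, 30]].
Symmetric row and column elimination reduces A to a congruent diagonal form with pivots 1, 5, 6/5.
That gives 3 positive pivots.
The rank is the number of nonzero pivots: 3.

3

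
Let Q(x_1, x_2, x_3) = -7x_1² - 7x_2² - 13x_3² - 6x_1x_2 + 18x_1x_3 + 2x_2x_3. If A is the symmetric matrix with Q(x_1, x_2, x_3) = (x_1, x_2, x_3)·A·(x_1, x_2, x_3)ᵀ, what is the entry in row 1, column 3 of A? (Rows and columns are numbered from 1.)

9

The coefficient of x_1·x_3 in Q is 18. For a symmetric A this equals A[1,3] + A[3,1] = 2·A[1,3].
So A[1,3] = 18/2 = 9.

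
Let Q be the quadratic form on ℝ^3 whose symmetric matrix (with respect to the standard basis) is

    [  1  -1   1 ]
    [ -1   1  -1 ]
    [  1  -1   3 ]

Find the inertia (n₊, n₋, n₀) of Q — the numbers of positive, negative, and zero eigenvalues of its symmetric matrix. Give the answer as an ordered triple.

Congruent diagonalization of A (simultaneous row and column reduction) yields pivots 1, 0, 2.
Counting signs: 2 positive, 1 zero.

(2, 0, 1)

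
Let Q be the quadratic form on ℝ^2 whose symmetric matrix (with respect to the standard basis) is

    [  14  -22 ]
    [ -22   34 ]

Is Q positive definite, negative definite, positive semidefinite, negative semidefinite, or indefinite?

For the 2×2 matrix [[14, -22], [-22, 34]]: det = 14·34 − (-22)² = -8, trace = 48.
det < 0 so the eigenvalues have opposite signs; the form is indefinite.

indefinite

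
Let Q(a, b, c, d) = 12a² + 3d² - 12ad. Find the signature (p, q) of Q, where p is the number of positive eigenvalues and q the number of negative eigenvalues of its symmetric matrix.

The symmetric matrix is A = [[12, 0, 0, -6], [0, 0, 0, 0], [0, 0, 0, 0], [-6, 0, 0, 3]].
Row-reducing A symmetrically gives the diagonal entries 12, 0, 0, 0.
That gives 1 positive, 3 zero pivots.

(1, 0)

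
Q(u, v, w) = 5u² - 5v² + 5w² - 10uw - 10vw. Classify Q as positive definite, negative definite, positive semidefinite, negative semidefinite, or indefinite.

Write A = [[5, 0, -5], [0, -5, -5], [-5, -5, 5]].
Applying the same elementary operations to the rows and columns of A produces a congruent diagonal matrix with entries 5, -5, 5.
Counting signs: 2 positive, 1 negative.
Hence Q is indefinite.

indefinite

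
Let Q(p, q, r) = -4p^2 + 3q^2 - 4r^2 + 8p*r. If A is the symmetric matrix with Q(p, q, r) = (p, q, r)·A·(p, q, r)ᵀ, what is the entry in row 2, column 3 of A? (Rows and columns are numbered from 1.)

0

The coefficient of q·r in Q is 0. For a symmetric A this equals A[2,3] + A[3,2] = 2·A[2,3].
So A[2,3] = 0/2 = 0.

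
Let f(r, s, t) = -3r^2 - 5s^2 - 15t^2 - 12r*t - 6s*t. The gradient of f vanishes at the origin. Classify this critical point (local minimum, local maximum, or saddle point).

The Hessian at the origin is H = [[-6, 0, -12], [0, -10, -6], [-12, -6, -30]].
Applying the same elementary operations to the rows and columns of H produces a congruent diagonal matrix with entries -6, -10, -12/5.
Counting signs: 3 negative.
H is negative definite, so the origin is a strict local maximum.

local maximum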